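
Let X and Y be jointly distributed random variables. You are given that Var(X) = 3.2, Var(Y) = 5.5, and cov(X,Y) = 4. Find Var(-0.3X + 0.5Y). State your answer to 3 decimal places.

Var(-0.3X + 0.5Y) = (-0.3)²·Var(X) + (0.5)²·Var(Y) + 2·(-0.3)·(0.5)·cov(X,Y)
= 0.09·3.2 + 0.25·5.5 + -0.3·4 = 0.463

0.463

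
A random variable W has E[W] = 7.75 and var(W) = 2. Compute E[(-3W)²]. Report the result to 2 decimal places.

558.56

E[-3W] = -3·7.75 = -23.25
var(-3W) = (-3)²·2 = 18
E[(-3W)²] = var((-3W)) + (E[(-3W)])² = 18 + (-23.25)² = 558.5625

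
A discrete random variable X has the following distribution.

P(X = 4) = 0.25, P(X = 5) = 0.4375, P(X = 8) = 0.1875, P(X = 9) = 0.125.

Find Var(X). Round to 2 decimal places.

E[X] = (4)(0.25) + (5)(0.4375) + (8)(0.1875) + (9)(0.125) = 5.8125
E[X²] = (4)²(0.25) + (5)²(0.4375) + (8)²(0.1875) + (9)²(0.125) = 37.0625
Var(X) = E[X²] − (E[X])² = 37.0625 − (5.8125)² = 3.27734375

3.28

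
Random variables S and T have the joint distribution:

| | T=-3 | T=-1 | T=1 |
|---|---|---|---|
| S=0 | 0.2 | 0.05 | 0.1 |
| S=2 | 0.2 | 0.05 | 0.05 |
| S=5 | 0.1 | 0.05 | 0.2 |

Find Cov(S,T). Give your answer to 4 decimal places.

E[S] = 2.35,  E[T] = -1.3
E[ST] = -1.95
Cov(S,T) = E[ST] − E[S]E[T] = -1.95 − (2.35)(-1.3) = 1.105

1.1050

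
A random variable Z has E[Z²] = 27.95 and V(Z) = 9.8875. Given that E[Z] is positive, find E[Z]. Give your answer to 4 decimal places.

4.2500

(E[Z])² = E[Z²] − V(Z) = 27.95 − 9.8875 = 18.0625
E[Z] = √18.0625 = 4.25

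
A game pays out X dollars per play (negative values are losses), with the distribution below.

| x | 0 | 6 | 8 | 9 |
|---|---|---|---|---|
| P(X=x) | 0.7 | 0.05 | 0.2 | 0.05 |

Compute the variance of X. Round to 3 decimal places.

13.128

E[X] = (0)(0.7) + (6)(0.05) + (8)(0.2) + (9)(0.05) = 2.35
E[X²] = (0)²(0.7) + (6)²(0.05) + (8)²(0.2) + (9)²(0.05) = 18.65
Var(X) = E[X²] − (E[X])² = 18.65 − (2.35)² = 13.1275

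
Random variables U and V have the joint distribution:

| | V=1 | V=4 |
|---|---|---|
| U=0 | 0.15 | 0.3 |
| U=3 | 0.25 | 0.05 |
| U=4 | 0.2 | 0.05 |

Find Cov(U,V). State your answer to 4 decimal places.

E[U] = 1.9,  E[V] = 2.2
E[UV] = 2.95
Cov(U,V) = E[UV] − E[U]E[V] = 2.95 − (1.9)(2.2) = -1.23

-1.2300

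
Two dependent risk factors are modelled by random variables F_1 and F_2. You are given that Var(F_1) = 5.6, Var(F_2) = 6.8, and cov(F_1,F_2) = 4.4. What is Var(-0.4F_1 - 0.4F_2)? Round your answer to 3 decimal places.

3.392

Var(-0.4F_1 - 0.4F_2) = (-0.4)²·Var(F_1) + (-0.4)²·Var(F_2) + 2·(-0.4)·(-0.4)·cov(F_1,F_2)
= 0.16·5.6 + 0.16·6.8 + 0.32·4.4 = 3.392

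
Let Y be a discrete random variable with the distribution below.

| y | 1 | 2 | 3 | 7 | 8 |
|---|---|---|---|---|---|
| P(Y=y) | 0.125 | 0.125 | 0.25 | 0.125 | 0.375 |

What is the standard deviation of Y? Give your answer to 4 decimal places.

2.8284

E[Y] = (1)(0.125) + (2)(0.125) + (3)(0.25) + (7)(0.125) + (8)(0.375) = 5
E[Y²] = (1)²(0.125) + (2)²(0.125) + (3)²(0.25) + (7)²(0.125) + (8)²(0.375) = 33
Var(Y) = E[Y²] − (E[Y])² = 33 − (5)² = 8
SD(Y) = √8 ≈ 2.8284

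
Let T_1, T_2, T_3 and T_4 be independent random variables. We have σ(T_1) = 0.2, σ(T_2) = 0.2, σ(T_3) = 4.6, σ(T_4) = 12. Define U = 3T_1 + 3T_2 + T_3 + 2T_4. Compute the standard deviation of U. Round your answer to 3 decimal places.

24.452

V(T_1) = 0.04, V(T_2) = 0.04, V(T_3) = 21.16, V(T_4) = 144
By independence, V(U) = (3)²V(T_1) + (3)²V(T_2) + (1)²V(T_3) + (2)²V(T_4)
= (3)²·0.04 + (3)²·0.04 + (1)²·21.16 + (2)²·144 = 597.88
σ(U) = √597.88 ≈ 24.452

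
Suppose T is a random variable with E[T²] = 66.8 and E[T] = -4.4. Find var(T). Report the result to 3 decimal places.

var(T) = 66.8 − (-4.4)² = 47.44

47.440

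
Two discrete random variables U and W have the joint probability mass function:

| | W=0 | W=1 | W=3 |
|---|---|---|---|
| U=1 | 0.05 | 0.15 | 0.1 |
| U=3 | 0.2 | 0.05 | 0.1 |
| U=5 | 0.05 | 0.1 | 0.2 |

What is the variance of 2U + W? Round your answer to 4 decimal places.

13.4100

E[U] = 3.1,  E[W] = 1.5,  E[UW] = 5
Var(U) = 12.2 − (3.1)² = 2.59;  Var(W) = 3.9 − (1.5)² = 1.65
Cov(U,W) = 5 − (3.1)(1.5) = 0.35
Var(2U + W) = (2)²·2.59 + (1)²·1.65 + 2·(2)·(1)·0.35 = 13.41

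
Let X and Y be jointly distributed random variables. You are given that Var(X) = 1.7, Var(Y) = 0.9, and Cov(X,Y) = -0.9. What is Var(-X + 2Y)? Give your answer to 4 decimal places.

8.9000

Var(-X + 2Y) = (-1)²·Var(X) + (2)²·Var(Y) + 2·(-1)·(2)·Cov(X,Y)
= 1·1.7 + 4·0.9 + -4·-0.9 = 8.9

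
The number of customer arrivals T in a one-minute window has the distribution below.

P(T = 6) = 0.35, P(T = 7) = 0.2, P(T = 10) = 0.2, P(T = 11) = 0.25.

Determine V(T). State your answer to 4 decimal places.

E[T] = (6)(0.35) + (7)(0.2) + (10)(0.2) + (11)(0.25) = 8.25
E[T²] = (6)²(0.35) + (7)²(0.2) + (10)²(0.2) + (11)²(0.25) = 72.65
V(T) = E[T²] − (E[T])² = 72.65 − (8.25)² = 4.5875

4.5875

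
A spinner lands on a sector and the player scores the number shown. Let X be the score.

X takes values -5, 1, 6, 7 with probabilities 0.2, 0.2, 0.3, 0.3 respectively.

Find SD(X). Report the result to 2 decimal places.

E[X] = (-5)(0.2) + (1)(0.2) + (6)(0.3) + (7)(0.3) = 3.1
E[X²] = (-5)²(0.2) + (1)²(0.2) + (6)²(0.3) + (7)²(0.3) = 30.7
V(X) = E[X²] − (E[X])² = 30.7 − (3.1)² = 21.09
SD(X) = √21.09 ≈ 4.59

4.59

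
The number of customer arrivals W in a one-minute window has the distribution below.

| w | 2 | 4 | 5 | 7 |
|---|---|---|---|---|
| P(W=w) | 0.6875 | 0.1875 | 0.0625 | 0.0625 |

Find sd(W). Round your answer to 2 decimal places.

E[W] = (2)(0.6875) + (4)(0.1875) + (5)(0.0625) + (7)(0.0625) = 2.875
E[W²] = (2)²(0.6875) + (4)²(0.1875) + (5)²(0.0625) + (7)²(0.0625) = 10.375
var(W) = E[W²] − (E[W])² = 10.375 − (2.875)² = 2.109375
sd(W) = √2.109375 ≈ 1.45

1.45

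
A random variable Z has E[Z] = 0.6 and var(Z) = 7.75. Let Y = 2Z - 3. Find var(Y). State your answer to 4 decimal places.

31.0000

var(2Z - 3) = (2)²·var(Z) = 4·7.75 = 31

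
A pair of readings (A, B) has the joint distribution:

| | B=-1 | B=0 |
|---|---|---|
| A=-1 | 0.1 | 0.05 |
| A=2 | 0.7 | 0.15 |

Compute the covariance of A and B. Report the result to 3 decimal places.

-0.060

E[A] = 1.55,  E[B] = -0.8
E[AB] = -1.3
Cov(A,B) = E[AB] − E[A]E[B] = -1.3 − (1.55)(-0.8) = -0.06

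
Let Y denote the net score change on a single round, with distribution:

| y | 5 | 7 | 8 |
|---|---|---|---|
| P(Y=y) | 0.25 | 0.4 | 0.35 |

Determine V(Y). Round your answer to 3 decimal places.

1.328

E[Y] = (5)(0.25) + (7)(0.4) + (8)(0.35) = 6.85
E[Y²] = (5)²(0.25) + (7)²(0.4) + (8)²(0.35) = 48.25
V(Y) = E[Y²] − (E[Y])² = 48.25 − (6.85)² = 1.3275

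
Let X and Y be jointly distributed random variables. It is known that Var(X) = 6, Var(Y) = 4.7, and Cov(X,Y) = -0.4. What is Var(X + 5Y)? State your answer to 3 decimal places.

Var(X + 5Y) = (1)²·Var(X) + (5)²·Var(Y) + 2·(1)·(5)·Cov(X,Y)
= 1·6 + 25·4.7 + 10·-0.4 = 119.5

119.500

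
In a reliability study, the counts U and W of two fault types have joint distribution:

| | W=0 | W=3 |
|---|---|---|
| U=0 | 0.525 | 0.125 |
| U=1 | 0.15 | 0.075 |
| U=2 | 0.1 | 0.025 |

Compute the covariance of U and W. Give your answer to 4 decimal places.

0.0544

E[U] = 0.475,  E[W] = 0.675
E[UW] = 0.375
Cov(U,W) = E[UW] − E[U]E[W] = 0.375 − (0.475)(0.675) = 0.054375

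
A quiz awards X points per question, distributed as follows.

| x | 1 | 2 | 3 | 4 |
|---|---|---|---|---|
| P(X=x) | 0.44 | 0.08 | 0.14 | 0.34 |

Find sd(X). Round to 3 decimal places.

1.340

E[X] = (1)(0.44) + (2)(0.08) + (3)(0.14) + (4)(0.34) = 2.38
E[X²] = (1)²(0.44) + (2)²(0.08) + (3)²(0.14) + (4)²(0.34) = 7.46
Var(X) = E[X²] − (E[X])² = 7.46 − (2.38)² = 1.7956
sd(X) = √1.7956 ≈ 1.340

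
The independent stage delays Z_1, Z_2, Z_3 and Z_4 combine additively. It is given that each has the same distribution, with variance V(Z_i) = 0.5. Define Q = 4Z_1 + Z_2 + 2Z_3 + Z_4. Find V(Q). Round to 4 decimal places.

11.0000

By independence, V(Q) = (4)²V(Z_1) + (1)²V(Z_2) + (2)²V(Z_3) + (1)²V(Z_4)
= (4)²·0.5 + (1)²·0.5 + (2)²·0.5 + (1)²·0.5 = 11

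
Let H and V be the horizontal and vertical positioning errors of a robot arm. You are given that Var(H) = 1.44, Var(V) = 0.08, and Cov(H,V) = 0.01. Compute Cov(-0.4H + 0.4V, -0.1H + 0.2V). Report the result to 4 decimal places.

0.0628

Cov(-0.4H + 0.4V, -0.1H + 0.2V) = (-0.4)(-0.1)Var(H) + (0.4)(0.2)Var(V) + [(-0.4)(0.2) + (0.4)(-0.1)]Cov(H,V)
= 0.04·1.44 + 0.08·0.08 + -0.12·0.01 = 0.0628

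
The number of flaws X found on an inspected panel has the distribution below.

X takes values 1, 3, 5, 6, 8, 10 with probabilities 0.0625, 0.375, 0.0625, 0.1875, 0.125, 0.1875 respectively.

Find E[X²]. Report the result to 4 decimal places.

38.5000

E[X²] = (1)²(0.0625) + (3)²(0.375) + (5)²(0.0625) + (6)²(0.1875) + (8)²(0.125) + (10)²(0.1875) = 38.5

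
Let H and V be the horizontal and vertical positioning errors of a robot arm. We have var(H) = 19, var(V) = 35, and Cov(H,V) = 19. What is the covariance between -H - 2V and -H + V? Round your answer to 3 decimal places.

Cov(-H - 2V, -H + V) = (-1)(-1)var(H) + (-2)(1)var(V) + [(-1)(1) + (-2)(-1)]Cov(H,V)
= 1·19 + -2·35 + 1·19 = -32

-32.000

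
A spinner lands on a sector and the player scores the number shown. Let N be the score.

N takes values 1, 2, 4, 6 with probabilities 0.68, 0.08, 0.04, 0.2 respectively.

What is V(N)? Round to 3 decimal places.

E[N] = (1)(0.68) + (2)(0.08) + (4)(0.04) + (6)(0.2) = 2.2
E[N²] = (1)²(0.68) + (2)²(0.08) + (4)²(0.04) + (6)²(0.2) = 8.84
V(N) = E[N²] − (E[N])² = 8.84 − (2.2)² = 4

4.000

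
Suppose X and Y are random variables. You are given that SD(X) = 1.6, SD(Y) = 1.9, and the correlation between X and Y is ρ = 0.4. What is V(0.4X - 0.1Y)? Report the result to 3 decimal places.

0.348

V(X) = (1.6)² = 2.56;  V(Y) = (1.9)² = 3.61
cov(X,Y) = ρ·SD(X)·SD(Y) = 0.4·1.6·1.9 = 1.216
V(0.4X - 0.1Y) = (0.4)²·V(X) + (-0.1)²·V(Y) + 2·(0.4)·(-0.1)·cov(X,Y)
= 0.16·2.56 + 0.01·3.61 + -0.08·1.216 = 0.34842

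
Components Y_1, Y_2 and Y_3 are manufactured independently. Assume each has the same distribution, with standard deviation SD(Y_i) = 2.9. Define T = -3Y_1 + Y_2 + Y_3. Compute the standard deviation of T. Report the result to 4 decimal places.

9.6182

Var(Y_i) = (2.9)² = 8.41
By independence, Var(T) = (-3)²Var(Y_1) + (1)²Var(Y_2) + (1)²Var(Y_3)
= (-3)²·8.41 + (1)²·8.41 + (1)²·8.41 = 92.51
SD(T) = √92.51 ≈ 9.6182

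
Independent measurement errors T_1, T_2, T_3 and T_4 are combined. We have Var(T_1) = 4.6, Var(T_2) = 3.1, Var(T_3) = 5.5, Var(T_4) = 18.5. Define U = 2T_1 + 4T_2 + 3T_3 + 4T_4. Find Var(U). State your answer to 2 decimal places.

413.50

By independence, Var(U) = (2)²Var(T_1) + (4)²Var(T_2) + (3)²Var(T_3) + (4)²Var(T_4)
= (2)²·4.6 + (4)²·3.1 + (3)²·5.5 + (4)²·18.5 = 413.5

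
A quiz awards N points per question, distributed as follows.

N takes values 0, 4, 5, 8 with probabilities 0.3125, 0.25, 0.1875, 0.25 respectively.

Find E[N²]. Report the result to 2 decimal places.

E[N²] = (0)²(0.3125) + (4)²(0.25) + (5)²(0.1875) + (8)²(0.25) = 24.6875

24.69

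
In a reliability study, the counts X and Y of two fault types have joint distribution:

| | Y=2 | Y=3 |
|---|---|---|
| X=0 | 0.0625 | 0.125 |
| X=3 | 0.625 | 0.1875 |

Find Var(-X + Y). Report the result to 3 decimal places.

E[X] = 2.4375,  E[Y] = 2.3125,  E[XY] = 5.4375
Var(X) = 7.3125 − (2.4375)² = 1.37109375;  Var(Y) = 5.5625 − (2.3125)² = 0.21484375
Cov(X,Y) = 5.4375 − (2.4375)(2.3125) = -0.19921875
Var(-X + Y) = (-1)²·1.37109375 + (1)²·0.21484375 + 2·(-1)·(1)·-0.19921875 = 1.984375

1.984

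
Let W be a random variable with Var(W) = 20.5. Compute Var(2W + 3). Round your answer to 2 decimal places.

Var(2W + 3) = (2)²·Var(W) = 4·20.5 = 82

82.00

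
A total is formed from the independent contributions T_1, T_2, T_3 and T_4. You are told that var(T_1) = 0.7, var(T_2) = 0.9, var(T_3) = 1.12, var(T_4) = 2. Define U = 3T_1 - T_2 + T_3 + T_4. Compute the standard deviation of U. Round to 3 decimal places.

3.212

By independence, var(U) = (3)²var(T_1) + (-1)²var(T_2) + (1)²var(T_3) + (1)²var(T_4)
= (3)²·0.7 + (-1)²·0.9 + (1)²·1.12 + (1)²·2 = 10.32
σ(U) = √10.32 ≈ 3.212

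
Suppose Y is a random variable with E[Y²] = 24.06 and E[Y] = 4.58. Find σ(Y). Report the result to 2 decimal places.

1.76

Var(Y) = 24.06 − (4.58)² = 3.0836
σ(Y) = √3.0836 ≈ 1.76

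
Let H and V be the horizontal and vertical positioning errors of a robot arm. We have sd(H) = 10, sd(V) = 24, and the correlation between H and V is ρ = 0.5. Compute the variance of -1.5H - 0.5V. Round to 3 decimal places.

Var(H) = (10)² = 100;  Var(V) = (24)² = 576
Cov(H,V) = ρ·sd(H)·sd(V) = 0.5·10·24 = 120
Var(-1.5H - 0.5V) = (-1.5)²·Var(H) + (-0.5)²·Var(V) + 2·(-1.5)·(-0.5)·Cov(H,V)
= 2.25·100 + 0.25·576 + 1.5·120 = 549

549.000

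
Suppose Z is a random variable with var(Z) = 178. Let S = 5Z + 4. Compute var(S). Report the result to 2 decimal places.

4450.00

var(5Z + 4) = (5)²·var(Z) = 25·178 = 4450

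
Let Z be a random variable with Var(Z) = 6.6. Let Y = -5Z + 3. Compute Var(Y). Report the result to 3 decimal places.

165.000

Var(-5Z + 3) = (-5)²·Var(Z) = 25·6.6 = 165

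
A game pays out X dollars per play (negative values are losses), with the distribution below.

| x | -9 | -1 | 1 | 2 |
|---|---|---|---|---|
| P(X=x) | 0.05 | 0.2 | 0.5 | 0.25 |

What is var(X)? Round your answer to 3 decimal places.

5.628

E[X] = (-9)(0.05) + (-1)(0.2) + (1)(0.5) + (2)(0.25) = 0.35
E[X²] = (-9)²(0.05) + (-1)²(0.2) + (1)²(0.5) + (2)²(0.25) = 5.75
var(X) = E[X²] − (E[X])² = 5.75 − (0.35)² = 5.6275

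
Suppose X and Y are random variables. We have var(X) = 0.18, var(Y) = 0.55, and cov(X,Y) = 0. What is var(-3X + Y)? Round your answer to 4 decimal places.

2.1700

var(-3X + Y) = (-3)²·var(X) + (1)²·var(Y) + 2·(-3)·(1)·cov(X,Y)
= 9·0.18 + 1·0.55 + -6·0 = 2.17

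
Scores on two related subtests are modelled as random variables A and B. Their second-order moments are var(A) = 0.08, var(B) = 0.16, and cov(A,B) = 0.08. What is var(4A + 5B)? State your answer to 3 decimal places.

8.480

var(4A + 5B) = (4)²·var(A) + (5)²·var(B) + 2·(4)·(5)·cov(A,B)
= 16·0.08 + 25·0.16 + 40·0.08 = 8.48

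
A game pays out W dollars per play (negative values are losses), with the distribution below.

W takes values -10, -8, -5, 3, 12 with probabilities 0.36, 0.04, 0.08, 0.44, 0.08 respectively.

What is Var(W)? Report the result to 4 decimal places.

E[W] = (-10)(0.36) + (-8)(0.04) + (-5)(0.08) + (3)(0.44) + (12)(0.08) = -2.04
E[W²] = (-10)²(0.36) + (-8)²(0.04) + (-5)²(0.08) + (3)²(0.44) + (12)²(0.08) = 56.04
Var(W) = E[W²] − (E[W])² = 56.04 − (-2.04)² = 51.8784

51.8784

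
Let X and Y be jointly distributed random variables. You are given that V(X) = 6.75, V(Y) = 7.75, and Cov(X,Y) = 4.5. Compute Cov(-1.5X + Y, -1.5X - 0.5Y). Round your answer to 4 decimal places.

7.9375

Cov(-1.5X + Y, -1.5X - 0.5Y) = (-1.5)(-1.5)V(X) + (1)(-0.5)V(Y) + [(-1.5)(-0.5) + (1)(-1.5)]Cov(X,Y)
= 2.25·6.75 + -0.5·7.75 + -0.75·4.5 = 7.9375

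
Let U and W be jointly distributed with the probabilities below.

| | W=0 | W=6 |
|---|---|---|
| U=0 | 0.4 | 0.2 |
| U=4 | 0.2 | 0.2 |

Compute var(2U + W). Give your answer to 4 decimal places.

27.8400

E[U] = 1.6,  E[W] = 2.4,  E[UW] = 4.8
var(U) = 6.4 − (1.6)² = 3.84;  var(W) = 14.4 − (2.4)² = 8.64
Cov(U,W) = 4.8 − (1.6)(2.4) = 0.96
var(2U + W) = (2)²·3.84 + (1)²·8.64 + 2·(2)·(1)·0.96 = 27.84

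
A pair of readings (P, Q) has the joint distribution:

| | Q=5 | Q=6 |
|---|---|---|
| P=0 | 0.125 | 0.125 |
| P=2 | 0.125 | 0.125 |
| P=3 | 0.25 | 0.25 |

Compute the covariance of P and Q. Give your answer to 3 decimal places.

0.000

E[P] = 2,  E[Q] = 5.5
E[PQ] = 11
cov(P,Q) = E[PQ] − E[P]E[Q] = 11 − (2)(5.5) = 0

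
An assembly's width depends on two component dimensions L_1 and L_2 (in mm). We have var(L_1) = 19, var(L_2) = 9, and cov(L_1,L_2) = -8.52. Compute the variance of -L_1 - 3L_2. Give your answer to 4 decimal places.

var(-L_1 - 3L_2) = (-1)²·var(L_1) + (-3)²·var(L_2) + 2·(-1)·(-3)·cov(L_1,L_2)
= 1·19 + 9·9 + 6·-8.52 = 48.88

48.8800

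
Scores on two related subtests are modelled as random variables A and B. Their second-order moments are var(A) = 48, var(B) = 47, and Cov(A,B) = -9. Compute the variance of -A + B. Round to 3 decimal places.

var(-A + B) = (-1)²·var(A) + (1)²·var(B) + 2·(-1)·(1)·Cov(A,B)
= 1·48 + 1·47 + -2·-9 = 113

113.000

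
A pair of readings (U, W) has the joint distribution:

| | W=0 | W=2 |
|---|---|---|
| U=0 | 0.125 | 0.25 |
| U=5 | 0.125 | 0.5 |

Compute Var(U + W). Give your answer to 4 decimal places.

7.2344

E[U] = 3.125,  E[W] = 1.5,  E[UW] = 5
Var(U) = 15.625 − (3.125)² = 5.859375;  Var(W) = 3 − (1.5)² = 0.75
Cov(U,W) = 5 − (3.125)(1.5) = 0.3125
Var(U + W) = (1)²·5.859375 + (1)²·0.75 + 2·(1)·(1)·0.3125 = 7.234375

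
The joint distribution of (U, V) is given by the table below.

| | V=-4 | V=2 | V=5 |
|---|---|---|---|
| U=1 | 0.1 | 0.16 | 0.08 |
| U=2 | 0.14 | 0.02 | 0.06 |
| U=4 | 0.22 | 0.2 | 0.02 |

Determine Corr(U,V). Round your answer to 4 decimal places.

-0.1930

E[U] = 2.54,  E[V] = -0.28
E[UV] = -1.64
Cov(U,V) = E[UV] − E[U]E[V] = -1.64 − (2.54)(-0.28) = -0.9288
Var(U) = 1.8084,  Var(V) = 12.8016
ρ = -0.9288 / √(1.8084·12.8016) ≈ -0.1930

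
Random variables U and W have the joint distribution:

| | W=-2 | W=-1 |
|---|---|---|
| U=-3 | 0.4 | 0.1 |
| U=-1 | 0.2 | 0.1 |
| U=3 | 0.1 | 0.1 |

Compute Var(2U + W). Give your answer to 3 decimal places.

21.890

E[U] = -1.2,  E[W] = -1.7,  E[UW] = 2.3
Var(U) = 6.6 − (-1.2)² = 5.16;  Var(W) = 3.1 − (-1.7)² = 0.21
Cov(U,W) = 2.3 − (-1.2)(-1.7) = 0.26
Var(2U + W) = (2)²·5.16 + (1)²·0.21 + 2·(2)·(1)·0.26 = 21.89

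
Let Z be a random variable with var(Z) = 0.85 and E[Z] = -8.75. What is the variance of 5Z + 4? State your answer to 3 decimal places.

21.250

var(5Z + 4) = (5)²·var(Z) = 25·0.85 = 21.25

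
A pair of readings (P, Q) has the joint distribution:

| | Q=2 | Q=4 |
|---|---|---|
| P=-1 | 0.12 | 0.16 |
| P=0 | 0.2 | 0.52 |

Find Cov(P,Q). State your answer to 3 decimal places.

0.061

E[P] = -0.28,  E[Q] = 3.36
E[PQ] = -0.88
Cov(P,Q) = E[PQ] − E[P]E[Q] = -0.88 − (-0.28)(3.36) = 0.0608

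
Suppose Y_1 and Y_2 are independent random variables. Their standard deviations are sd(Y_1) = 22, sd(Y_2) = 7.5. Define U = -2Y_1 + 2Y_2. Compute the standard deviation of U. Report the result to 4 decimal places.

46.4866

V(Y_1) = 484, V(Y_2) = 56.25
By independence, V(U) = (-2)²V(Y_1) + (2)²V(Y_2)
= (-2)²·484 + (2)²·56.25 = 2161
sd(U) = √2161 ≈ 46.4866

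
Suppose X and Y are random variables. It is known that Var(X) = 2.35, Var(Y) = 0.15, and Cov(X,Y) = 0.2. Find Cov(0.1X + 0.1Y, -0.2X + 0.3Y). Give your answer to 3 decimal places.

-0.041

Cov(0.1X + 0.1Y, -0.2X + 0.3Y) = (0.1)(-0.2)Var(X) + (0.1)(0.3)Var(Y) + [(0.1)(0.3) + (0.1)(-0.2)]Cov(X,Y)
= -0.02·2.35 + 0.03·0.15 + 0.01·0.2 = -0.0405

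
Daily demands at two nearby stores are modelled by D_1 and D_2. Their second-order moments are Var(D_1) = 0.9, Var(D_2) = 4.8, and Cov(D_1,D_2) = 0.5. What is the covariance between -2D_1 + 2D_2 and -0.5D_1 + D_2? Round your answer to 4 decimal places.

Cov(-2D_1 + 2D_2, -0.5D_1 + D_2) = (-2)(-0.5)Var(D_1) + (2)(1)Var(D_2) + [(-2)(1) + (2)(-0.5)]Cov(D_1,D_2)
= 1·0.9 + 2·4.8 + -3·0.5 = 9

9.0000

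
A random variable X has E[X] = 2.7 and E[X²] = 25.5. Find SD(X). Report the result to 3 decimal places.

var(X) = 25.5 − (2.7)² = 18.21
SD(X) = √18.21 ≈ 4.267

4.267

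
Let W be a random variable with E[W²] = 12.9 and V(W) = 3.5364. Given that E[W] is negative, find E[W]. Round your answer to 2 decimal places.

(E[W])² = E[W²] − V(W) = 12.9 − 3.5364 = 9.3636
E[W] = −√9.3636 = -3.06

-3.06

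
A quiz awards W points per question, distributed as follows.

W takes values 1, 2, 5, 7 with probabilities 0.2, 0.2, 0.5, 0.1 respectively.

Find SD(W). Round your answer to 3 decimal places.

1.990

E[W] = (1)(0.2) + (2)(0.2) + (5)(0.5) + (7)(0.1) = 3.8
E[W²] = (1)²(0.2) + (2)²(0.2) + (5)²(0.5) + (7)²(0.1) = 18.4
var(W) = E[W²] − (E[W])² = 18.4 − (3.8)² = 3.96
SD(W) = √3.96 ≈ 1.990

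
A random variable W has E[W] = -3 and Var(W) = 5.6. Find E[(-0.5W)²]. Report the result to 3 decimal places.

3.650

E[-0.5W] = -0.5·-3 = 1.5
Var(-0.5W) = (-0.5)²·5.6 = 1.4
E[(-0.5W)²] = Var((-0.5W)) + (E[(-0.5W)])² = 1.4 + (1.5)² = 3.65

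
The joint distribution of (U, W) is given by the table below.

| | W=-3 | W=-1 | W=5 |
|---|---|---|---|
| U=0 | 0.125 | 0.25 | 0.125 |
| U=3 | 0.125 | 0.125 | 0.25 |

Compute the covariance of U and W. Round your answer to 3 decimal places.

E[U] = 1.5,  E[W] = 0.75
E[UW] = 2.25
cov(U,W) = E[UW] − E[U]E[W] = 2.25 − (1.5)(0.75) = 1.125

1.125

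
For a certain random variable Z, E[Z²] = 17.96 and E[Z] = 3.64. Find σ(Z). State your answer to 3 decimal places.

2.170

Var(Z) = 17.96 − (3.64)² = 4.7104
σ(Z) = √4.7104 ≈ 2.170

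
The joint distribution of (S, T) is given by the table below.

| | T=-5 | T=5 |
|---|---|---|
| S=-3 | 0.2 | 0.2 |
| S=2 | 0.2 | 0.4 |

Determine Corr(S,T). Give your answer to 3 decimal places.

0.167

E[S] = 0,  E[T] = 1
E[ST] = 2
cov(S,T) = E[ST] − E[S]E[T] = 2 − (0)(1) = 2
V(S) = 6,  V(T) = 24
ρ = 2 / √(6·24) ≈ 0.167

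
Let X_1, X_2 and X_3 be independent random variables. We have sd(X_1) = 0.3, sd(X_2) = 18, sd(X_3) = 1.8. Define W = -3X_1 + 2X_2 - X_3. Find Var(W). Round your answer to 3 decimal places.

1300.050

Var(X_1) = 0.09, Var(X_2) = 324, Var(X_3) = 3.24
By independence, Var(W) = (-3)²Var(X_1) + (2)²Var(X_2) + (-1)²Var(X_3)
= (-3)²·0.09 + (2)²·324 + (-1)²·3.24 = 1300.05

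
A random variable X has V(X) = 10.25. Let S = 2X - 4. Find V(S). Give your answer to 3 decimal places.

41.000

V(2X - 4) = (2)²·V(X) = 4·10.25 = 41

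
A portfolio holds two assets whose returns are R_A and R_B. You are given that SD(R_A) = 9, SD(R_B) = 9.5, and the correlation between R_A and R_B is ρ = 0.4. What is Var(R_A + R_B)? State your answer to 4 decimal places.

Var(R_A) = (9)² = 81;  Var(R_B) = (9.5)² = 90.25
Cov(R_A,R_B) = ρ·SD(R_A)·SD(R_B) = 0.4·9·9.5 = 34.2
Var(R_A + R_B) = (1)²·Var(R_A) + (1)²·Var(R_B) + 2·(1)·(1)·Cov(R_A,R_B)
= 1·81 + 1·90.25 + 2·34.2 = 239.65

239.6500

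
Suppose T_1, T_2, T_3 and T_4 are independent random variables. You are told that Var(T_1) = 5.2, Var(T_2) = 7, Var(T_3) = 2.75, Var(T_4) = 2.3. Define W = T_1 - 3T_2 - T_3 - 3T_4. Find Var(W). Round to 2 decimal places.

91.65

By independence, Var(W) = (1)²Var(T_1) + (-3)²Var(T_2) + (-1)²Var(T_3) + (-3)²Var(T_4)
= (1)²·5.2 + (-3)²·7 + (-1)²·2.75 + (-3)²·2.3 = 91.65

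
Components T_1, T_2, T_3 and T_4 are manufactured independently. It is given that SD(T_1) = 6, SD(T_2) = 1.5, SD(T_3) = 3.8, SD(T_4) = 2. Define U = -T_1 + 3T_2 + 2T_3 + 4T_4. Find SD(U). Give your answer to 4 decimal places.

var(T_1) = 36, var(T_2) = 2.25, var(T_3) = 14.44, var(T_4) = 4
By independence, var(U) = (-1)²var(T_1) + (3)²var(T_2) + (2)²var(T_3) + (4)²var(T_4)
= (-1)²·36 + (3)²·2.25 + (2)²·14.44 + (4)²·4 = 178.01
SD(U) = √178.01 ≈ 13.3420

13.3420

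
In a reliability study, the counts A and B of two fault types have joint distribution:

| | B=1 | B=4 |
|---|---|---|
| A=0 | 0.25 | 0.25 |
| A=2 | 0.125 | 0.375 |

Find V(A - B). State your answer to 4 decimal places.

2.3594

E[A] = 1,  E[B] = 2.875,  E[AB] = 3.25
V(A) = 2 − (1)² = 1;  V(B) = 10.375 − (2.875)² = 2.109375
cov(A,B) = 3.25 − (1)(2.875) = 0.375
V(A - B) = (1)²·1 + (-1)²·2.109375 + 2·(1)·(-1)·0.375 = 2.359375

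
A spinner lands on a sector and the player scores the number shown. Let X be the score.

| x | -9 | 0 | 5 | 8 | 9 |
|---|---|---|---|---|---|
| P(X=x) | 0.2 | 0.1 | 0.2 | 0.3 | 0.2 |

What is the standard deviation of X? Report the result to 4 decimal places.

6.7112

E[X] = (-9)(0.2) + (0)(0.1) + (5)(0.2) + (8)(0.3) + (9)(0.2) = 3.4
E[X²] = (-9)²(0.2) + (0)²(0.1) + (5)²(0.2) + (8)²(0.3) + (9)²(0.2) = 56.6
var(X) = E[X²] − (E[X])² = 56.6 − (3.4)² = 45.04
sd(X) = √45.04 ≈ 6.7112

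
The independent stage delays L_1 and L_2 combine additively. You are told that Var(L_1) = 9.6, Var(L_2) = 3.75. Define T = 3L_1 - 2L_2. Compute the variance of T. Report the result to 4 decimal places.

By independence, Var(T) = (3)²Var(L_1) + (-2)²Var(L_2)
= (3)²·9.6 + (-2)²·3.75 = 101.4

101.4000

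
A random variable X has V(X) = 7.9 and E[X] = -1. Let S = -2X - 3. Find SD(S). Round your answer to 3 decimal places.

V(-2X - 3) = (-2)²·7.9 = 31.6
SD(S) = √31.6 ≈ 5.621

5.621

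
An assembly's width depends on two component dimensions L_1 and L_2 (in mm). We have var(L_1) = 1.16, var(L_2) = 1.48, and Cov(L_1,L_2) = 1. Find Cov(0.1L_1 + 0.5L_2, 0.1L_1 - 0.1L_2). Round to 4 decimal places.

Cov(0.1L_1 + 0.5L_2, 0.1L_1 - 0.1L_2) = (0.1)(0.1)var(L_1) + (0.5)(-0.1)var(L_2) + [(0.1)(-0.1) + (0.5)(0.1)]Cov(L_1,L_2)
= 0.01·1.16 + -0.05·1.48 + 0.04·1 = -0.0224

-0.0224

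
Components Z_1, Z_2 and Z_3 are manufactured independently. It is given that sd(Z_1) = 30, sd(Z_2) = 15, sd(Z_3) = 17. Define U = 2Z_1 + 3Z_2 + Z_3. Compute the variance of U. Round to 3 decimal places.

V(Z_1) = 900, V(Z_2) = 225, V(Z_3) = 289
By independence, V(U) = (2)²V(Z_1) + (3)²V(Z_2) + (1)²V(Z_3)
= (2)²·900 + (3)²·225 + (1)²·289 = 5914

5914.000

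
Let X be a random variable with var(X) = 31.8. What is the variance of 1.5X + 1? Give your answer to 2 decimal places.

71.55

var(1.5X + 1) = (1.5)²·var(X) = 2.25·31.8 = 71.55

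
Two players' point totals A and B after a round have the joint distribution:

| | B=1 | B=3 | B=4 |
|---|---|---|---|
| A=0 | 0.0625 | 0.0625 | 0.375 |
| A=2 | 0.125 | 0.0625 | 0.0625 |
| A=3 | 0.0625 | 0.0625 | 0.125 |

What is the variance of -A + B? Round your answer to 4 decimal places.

4.1523

E[A] = 1.25,  E[B] = 3.0625,  E[AB] = 3.375
var(A) = 3.25 − (1.25)² = 1.6875;  var(B) = 10.9375 − (3.0625)² = 1.55859375
cov(A,B) = 3.375 − (1.25)(3.0625) = -0.453125
var(-A + B) = (-1)²·1.6875 + (1)²·1.55859375 + 2·(-1)·(1)·-0.453125 = 4.15234375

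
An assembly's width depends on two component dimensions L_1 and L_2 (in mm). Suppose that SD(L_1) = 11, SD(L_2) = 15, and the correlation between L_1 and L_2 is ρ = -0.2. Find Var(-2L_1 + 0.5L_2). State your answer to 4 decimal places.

Var(L_1) = (11)² = 121;  Var(L_2) = (15)² = 225
cov(L_1,L_2) = ρ·SD(L_1)·SD(L_2) = -0.2·11·15 = -33
Var(-2L_1 + 0.5L_2) = (-2)²·Var(L_1) + (0.5)²·Var(L_2) + 2·(-2)·(0.5)·cov(L_1,L_2)
= 4·121 + 0.25·225 + -2·-33 = 606.25

606.2500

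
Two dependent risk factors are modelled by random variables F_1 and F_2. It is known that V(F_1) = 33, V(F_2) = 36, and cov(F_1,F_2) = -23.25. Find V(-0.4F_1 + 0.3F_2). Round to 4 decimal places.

14.1000

V(-0.4F_1 + 0.3F_2) = (-0.4)²·V(F_1) + (0.3)²·V(F_2) + 2·(-0.4)·(0.3)·cov(F_1,F_2)
= 0.16·33 + 0.09·36 + -0.24·-23.25 = 14.1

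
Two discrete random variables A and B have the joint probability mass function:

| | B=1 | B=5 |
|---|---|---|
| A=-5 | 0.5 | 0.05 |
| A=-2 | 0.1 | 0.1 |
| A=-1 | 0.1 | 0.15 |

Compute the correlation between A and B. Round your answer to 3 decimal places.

E[A] = -3.4,  E[B] = 2.2
E[AB] = -5.8
cov(A,B) = E[AB] − E[A]E[B] = -5.8 − (-3.4)(2.2) = 1.68
Var(A) = 3.24,  Var(B) = 3.36
ρ = 1.68 / √(3.24·3.36) ≈ 0.509

0.509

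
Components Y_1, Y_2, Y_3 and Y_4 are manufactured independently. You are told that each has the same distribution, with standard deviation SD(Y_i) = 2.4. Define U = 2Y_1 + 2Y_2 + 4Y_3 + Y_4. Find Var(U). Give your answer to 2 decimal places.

144.00

Var(Y_i) = (2.4)² = 5.76
By independence, Var(U) = (2)²Var(Y_1) + (2)²Var(Y_2) + (4)²Var(Y_3) + (1)²Var(Y_4)
= (2)²·5.76 + (2)²·5.76 + (4)²·5.76 + (1)²·5.76 = 144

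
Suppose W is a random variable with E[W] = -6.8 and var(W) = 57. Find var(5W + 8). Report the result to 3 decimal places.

var(5W + 8) = (5)²·var(W) = 25·57 = 1425

1425.000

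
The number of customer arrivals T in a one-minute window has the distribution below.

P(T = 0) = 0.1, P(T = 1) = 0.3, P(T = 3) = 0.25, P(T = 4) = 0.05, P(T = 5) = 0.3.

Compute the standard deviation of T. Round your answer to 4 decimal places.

1.8131

E[T] = (0)(0.1) + (1)(0.3) + (3)(0.25) + (4)(0.05) + (5)(0.3) = 2.75
E[T²] = (0)²(0.1) + (1)²(0.3) + (3)²(0.25) + (4)²(0.05) + (5)²(0.3) = 10.85
V(T) = E[T²] − (E[T])² = 10.85 − (2.75)² = 3.2875
sd(T) = √3.2875 ≈ 1.8131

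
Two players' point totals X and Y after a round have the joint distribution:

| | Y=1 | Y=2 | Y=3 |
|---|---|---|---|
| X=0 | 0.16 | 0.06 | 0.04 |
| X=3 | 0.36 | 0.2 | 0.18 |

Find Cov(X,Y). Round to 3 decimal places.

E[X] = 2.22,  E[Y] = 1.7
E[XY] = 3.9
Cov(X,Y) = E[XY] − E[X]E[Y] = 3.9 − (2.22)(1.7) = 0.126

0.126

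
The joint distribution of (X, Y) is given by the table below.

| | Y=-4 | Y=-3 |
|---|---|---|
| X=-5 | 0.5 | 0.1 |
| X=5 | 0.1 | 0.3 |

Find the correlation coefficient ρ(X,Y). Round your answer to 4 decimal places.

0.5833

E[X] = -1,  E[Y] = -3.6
E[XY] = 5
Cov(X,Y) = E[XY] − E[X]E[Y] = 5 − (-1)(-3.6) = 1.4
Var(X) = 24,  Var(Y) = 0.24
ρ = 1.4 / √(24·0.24) ≈ 0.5833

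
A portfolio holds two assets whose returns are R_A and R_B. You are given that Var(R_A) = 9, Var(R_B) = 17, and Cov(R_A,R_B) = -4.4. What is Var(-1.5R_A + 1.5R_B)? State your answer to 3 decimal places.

78.300

Var(-1.5R_A + 1.5R_B) = (-1.5)²·Var(R_A) + (1.5)²·Var(R_B) + 2·(-1.5)·(1.5)·Cov(R_A,R_B)
= 2.25·9 + 2.25·17 + -4.5·-4.4 = 78.3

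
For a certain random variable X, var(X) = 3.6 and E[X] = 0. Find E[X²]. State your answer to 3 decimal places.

3.600

E[X²] = var(X) + (E[X])² = 3.6 + (0)² = 3.6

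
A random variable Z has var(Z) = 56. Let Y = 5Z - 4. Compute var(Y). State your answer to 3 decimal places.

var(5Z - 4) = (5)²·var(Z) = 25·56 = 1400

1400.000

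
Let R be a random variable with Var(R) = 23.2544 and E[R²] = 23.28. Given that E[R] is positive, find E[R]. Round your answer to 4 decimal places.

(E[R])² = E[R²] − Var(R) = 23.28 − 23.2544 = 0.0256
E[R] = √0.0256 = 0.16

0.1600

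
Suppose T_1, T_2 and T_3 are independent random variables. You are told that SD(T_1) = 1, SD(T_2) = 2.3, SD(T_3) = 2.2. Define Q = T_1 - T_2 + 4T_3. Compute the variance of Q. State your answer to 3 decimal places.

83.730

var(T_1) = 1, var(T_2) = 5.29, var(T_3) = 4.84
By independence, var(Q) = (1)²var(T_1) + (-1)²var(T_2) + (4)²var(T_3)
= (1)²·1 + (-1)²·5.29 + (4)²·4.84 = 83.73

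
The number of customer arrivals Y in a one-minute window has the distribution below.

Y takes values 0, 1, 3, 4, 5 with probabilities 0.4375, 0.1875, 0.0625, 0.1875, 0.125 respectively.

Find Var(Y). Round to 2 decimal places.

E[Y] = (0)(0.4375) + (1)(0.1875) + (3)(0.0625) + (4)(0.1875) + (5)(0.125) = 1.75
E[Y²] = (0)²(0.4375) + (1)²(0.1875) + (3)²(0.0625) + (4)²(0.1875) + (5)²(0.125) = 6.875
Var(Y) = E[Y²] − (E[Y])² = 6.875 − (1.75)² = 3.8125

3.81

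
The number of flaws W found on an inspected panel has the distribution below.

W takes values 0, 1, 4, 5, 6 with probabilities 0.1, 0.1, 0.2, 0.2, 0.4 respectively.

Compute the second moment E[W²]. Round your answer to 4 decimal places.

22.7000

E[W²] = (0)²(0.1) + (1)²(0.1) + (4)²(0.2) + (5)²(0.2) + (6)²(0.4) = 22.7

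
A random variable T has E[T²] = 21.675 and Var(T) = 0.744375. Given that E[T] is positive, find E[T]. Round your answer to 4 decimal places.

(E[T])² = E[T²] − Var(T) = 21.675 − 0.744375 = 20.930625
E[T] = √20.930625 = 4.575

4.5750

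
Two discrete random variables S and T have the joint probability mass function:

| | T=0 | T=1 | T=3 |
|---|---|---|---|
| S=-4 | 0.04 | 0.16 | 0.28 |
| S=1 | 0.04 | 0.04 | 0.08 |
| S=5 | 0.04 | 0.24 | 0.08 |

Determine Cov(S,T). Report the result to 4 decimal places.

E[S] = 0.04,  E[T] = 1.76
E[ST] = -1.32
Cov(S,T) = E[ST] − E[S]E[T] = -1.32 − (0.04)(1.76) = -1.3904

-1.3904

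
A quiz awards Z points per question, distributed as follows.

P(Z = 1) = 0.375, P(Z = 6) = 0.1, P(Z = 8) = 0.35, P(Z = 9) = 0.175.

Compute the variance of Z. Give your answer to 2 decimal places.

E[Z] = (1)(0.375) + (6)(0.1) + (8)(0.35) + (9)(0.175) = 5.35
E[Z²] = (1)²(0.375) + (6)²(0.1) + (8)²(0.35) + (9)²(0.175) = 40.55
Var(Z) = E[Z²] − (E[Z])² = 40.55 − (5.35)² = 11.9275

11.93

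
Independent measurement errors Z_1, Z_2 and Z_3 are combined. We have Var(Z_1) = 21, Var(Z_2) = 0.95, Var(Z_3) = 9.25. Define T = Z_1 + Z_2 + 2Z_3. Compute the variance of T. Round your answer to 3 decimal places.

58.950

By independence, Var(T) = (1)²Var(Z_1) + (1)²Var(Z_2) + (2)²Var(Z_3)
= (1)²·21 + (1)²·0.95 + (2)²·9.25 = 58.95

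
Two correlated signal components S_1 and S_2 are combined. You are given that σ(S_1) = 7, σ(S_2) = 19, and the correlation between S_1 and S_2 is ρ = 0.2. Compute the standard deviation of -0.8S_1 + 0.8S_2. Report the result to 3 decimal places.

15.111

Var(S_1) = (7)² = 49;  Var(S_2) = (19)² = 361
Cov(S_1,S_2) = ρ·σ(S_1)·σ(S_2) = 0.2·7·19 = 26.6
Var(-0.8S_1 + 0.8S_2) = (-0.8)²·Var(S_1) + (0.8)²·Var(S_2) + 2·(-0.8)·(0.8)·Cov(S_1,S_2)
= 0.64·49 + 0.64·361 + -1.28·26.6 = 228.352
σ(-0.8S_1 + 0.8S_2) = √228.352 ≈ 15.111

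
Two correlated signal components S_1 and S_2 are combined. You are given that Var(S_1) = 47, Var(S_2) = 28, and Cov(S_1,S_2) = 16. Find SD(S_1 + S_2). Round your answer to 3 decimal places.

10.344

Var(S_1 + S_2) = (1)²·Var(S_1) + (1)²·Var(S_2) + 2·(1)·(1)·Cov(S_1,S_2)
= 1·47 + 1·28 + 2·16 = 107
SD(S_1 + S_2) = √107 ≈ 10.344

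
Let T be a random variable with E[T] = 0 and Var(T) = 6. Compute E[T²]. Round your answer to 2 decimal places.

E[T²] = Var(T) + (E[T])² = 6 + (0)² = 6

6.00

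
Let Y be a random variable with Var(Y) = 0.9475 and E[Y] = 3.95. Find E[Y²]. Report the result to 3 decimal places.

16.550

E[Y²] = Var(Y) + (E[Y])² = 0.9475 + (3.95)² = 16.55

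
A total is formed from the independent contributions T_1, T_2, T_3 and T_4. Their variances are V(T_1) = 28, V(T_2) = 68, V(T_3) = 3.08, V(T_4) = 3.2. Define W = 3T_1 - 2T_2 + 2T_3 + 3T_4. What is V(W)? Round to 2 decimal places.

565.12

By independence, V(W) = (3)²V(T_1) + (-2)²V(T_2) + (2)²V(T_3) + (3)²V(T_4)
= (3)²·28 + (-2)²·68 + (2)²·3.08 + (3)²·3.2 = 565.12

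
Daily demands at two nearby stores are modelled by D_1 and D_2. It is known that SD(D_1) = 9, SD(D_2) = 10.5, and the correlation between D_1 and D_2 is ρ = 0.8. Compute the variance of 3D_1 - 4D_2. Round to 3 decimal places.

Var(D_1) = (9)² = 81;  Var(D_2) = (10.5)² = 110.25
Cov(D_1,D_2) = ρ·SD(D_1)·SD(D_2) = 0.8·9·10.5 = 75.6
Var(3D_1 - 4D_2) = (3)²·Var(D_1) + (-4)²·Var(D_2) + 2·(3)·(-4)·Cov(D_1,D_2)
= 9·81 + 16·110.25 + -24·75.6 = 678.6

678.600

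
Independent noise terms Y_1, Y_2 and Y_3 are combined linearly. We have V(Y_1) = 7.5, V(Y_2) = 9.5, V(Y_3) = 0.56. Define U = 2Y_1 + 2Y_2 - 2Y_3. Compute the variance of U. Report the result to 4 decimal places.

By independence, V(U) = (2)²V(Y_1) + (2)²V(Y_2) + (-2)²V(Y_3)
= (2)²·7.5 + (2)²·9.5 + (-2)²·0.56 = 70.24

70.2400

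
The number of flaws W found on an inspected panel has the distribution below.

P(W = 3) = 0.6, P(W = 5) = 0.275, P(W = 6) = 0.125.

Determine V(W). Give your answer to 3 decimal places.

1.369

E[W] = (3)(0.6) + (5)(0.275) + (6)(0.125) = 3.925
E[W²] = (3)²(0.6) + (5)²(0.275) + (6)²(0.125) = 16.775
V(W) = E[W²] − (E[W])² = 16.775 − (3.925)² = 1.369375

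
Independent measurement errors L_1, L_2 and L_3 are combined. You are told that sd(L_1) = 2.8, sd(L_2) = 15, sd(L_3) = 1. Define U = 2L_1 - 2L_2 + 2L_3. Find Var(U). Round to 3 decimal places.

Var(L_1) = 7.84, Var(L_2) = 225, Var(L_3) = 1
By independence, Var(U) = (2)²Var(L_1) + (-2)²Var(L_2) + (2)²Var(L_3)
= (2)²·7.84 + (-2)²·225 + (2)²·1 = 935.36

935.360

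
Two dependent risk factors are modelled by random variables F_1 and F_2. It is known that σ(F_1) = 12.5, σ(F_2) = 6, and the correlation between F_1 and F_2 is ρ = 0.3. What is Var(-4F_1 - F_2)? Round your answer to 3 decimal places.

2716.000

Var(F_1) = (12.5)² = 156.25;  Var(F_2) = (6)² = 36
cov(F_1,F_2) = ρ·σ(F_1)·σ(F_2) = 0.3·12.5·6 = 22.5
Var(-4F_1 - F_2) = (-4)²·Var(F_1) + (-1)²·Var(F_2) + 2·(-4)·(-1)·cov(F_1,F_2)
= 16·156.25 + 1·36 + 8·22.5 = 2716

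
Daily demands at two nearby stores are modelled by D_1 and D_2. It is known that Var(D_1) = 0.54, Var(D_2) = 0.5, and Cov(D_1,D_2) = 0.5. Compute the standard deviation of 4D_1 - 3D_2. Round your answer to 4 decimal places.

Var(4D_1 - 3D_2) = (4)²·Var(D_1) + (-3)²·Var(D_2) + 2·(4)·(-3)·Cov(D_1,D_2)
= 16·0.54 + 9·0.5 + -24·0.5 = 1.14
sd(4D_1 - 3D_2) = √1.14 ≈ 1.0677

1.0677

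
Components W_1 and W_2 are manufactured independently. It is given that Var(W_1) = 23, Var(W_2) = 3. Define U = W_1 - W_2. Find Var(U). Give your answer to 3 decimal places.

By independence, Var(U) = (1)²Var(W_1) + (-1)²Var(W_2)
= (1)²·23 + (-1)²·3 = 26

26.000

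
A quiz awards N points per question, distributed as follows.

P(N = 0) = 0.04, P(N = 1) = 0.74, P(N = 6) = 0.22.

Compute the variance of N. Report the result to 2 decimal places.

4.42

E[N] = (0)(0.04) + (1)(0.74) + (6)(0.22) = 2.06
E[N²] = (0)²(0.04) + (1)²(0.74) + (6)²(0.22) = 8.66
Var(N) = E[N²] − (E[N])² = 8.66 − (2.06)² = 4.4164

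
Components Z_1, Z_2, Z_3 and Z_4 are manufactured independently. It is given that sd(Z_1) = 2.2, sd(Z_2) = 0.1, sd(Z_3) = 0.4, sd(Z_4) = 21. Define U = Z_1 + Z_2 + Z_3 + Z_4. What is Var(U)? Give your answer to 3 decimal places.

Var(Z_1) = 4.84, Var(Z_2) = 0.01, Var(Z_3) = 0.16, Var(Z_4) = 441
By independence, Var(U) = (1)²Var(Z_1) + (1)²Var(Z_2) + (1)²Var(Z_3) + (1)²Var(Z_4)
= (1)²·4.84 + (1)²·0.01 + (1)²·0.16 + (1)²·441 = 446.01

446.010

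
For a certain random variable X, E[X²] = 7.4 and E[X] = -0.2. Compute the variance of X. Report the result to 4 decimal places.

7.3600

Var(X) = 7.4 − (-0.2)² = 7.36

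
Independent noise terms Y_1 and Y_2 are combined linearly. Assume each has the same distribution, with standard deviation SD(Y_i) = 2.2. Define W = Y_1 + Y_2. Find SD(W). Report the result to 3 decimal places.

V(Y_i) = (2.2)² = 4.84
By independence, V(W) = (1)²V(Y_1) + (1)²V(Y_2)
= (1)²·4.84 + (1)²·4.84 = 9.68
SD(W) = √9.68 ≈ 3.111

3.111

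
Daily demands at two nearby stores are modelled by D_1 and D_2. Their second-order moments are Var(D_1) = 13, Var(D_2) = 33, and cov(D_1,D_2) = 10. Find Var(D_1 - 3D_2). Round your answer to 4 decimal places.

Var(D_1 - 3D_2) = (1)²·Var(D_1) + (-3)²·Var(D_2) + 2·(1)·(-3)·cov(D_1,D_2)
= 1·13 + 9·33 + -6·10 = 250

250.0000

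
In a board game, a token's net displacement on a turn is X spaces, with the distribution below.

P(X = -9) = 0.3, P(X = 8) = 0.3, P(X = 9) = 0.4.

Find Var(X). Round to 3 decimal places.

E[X] = (-9)(0.3) + (8)(0.3) + (9)(0.4) = 3.3
E[X²] = (-9)²(0.3) + (8)²(0.3) + (9)²(0.4) = 75.9
Var(X) = E[X²] − (E[X])² = 75.9 − (3.3)² = 65.01

65.010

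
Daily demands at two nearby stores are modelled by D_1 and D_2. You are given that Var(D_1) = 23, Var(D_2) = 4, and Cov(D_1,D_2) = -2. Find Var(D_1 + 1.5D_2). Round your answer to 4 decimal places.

Var(D_1 + 1.5D_2) = (1)²·Var(D_1) + (1.5)²·Var(D_2) + 2·(1)·(1.5)·Cov(D_1,D_2)
= 1·23 + 2.25·4 + 3·-2 = 26

26.0000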